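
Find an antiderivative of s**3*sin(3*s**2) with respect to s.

Let u = s², du = 2s ds; rewrite as (1/2)∫ u^1·sin(3u) du.
Now integrate by parts 1 time.

-s**2*cos(3*s**2)/6 + sin(3*s**2)/18 + C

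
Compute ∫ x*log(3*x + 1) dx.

x**2*log(3*x + 1)/2 - x**2/4 + x/6 - log(3*x + 1)/18 + C

Use integration by parts with u = log(3*x + 1), dv = x dx.
Then du = 3/(3*x + 1) dx and v = x**2/2.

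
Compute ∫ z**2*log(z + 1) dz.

z**3*log(z + 1)/3 - z**3/9 + z**2/6 - z/3 + log(z + 1)/3 + C

Use integration by parts with u = log(z + 1), dv = z**2 dz.
Then du = 1/(z + 1) dz and v = z**3/3.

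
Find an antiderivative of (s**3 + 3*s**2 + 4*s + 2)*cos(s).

s**3*sin(s) + 3*s**2*sin(s) + 3*s**2*cos(s) - 2*s*sin(s) + 6*s*cos(s) - 4*sin(s) - 2*cos(s) + C

Use integration by parts with u = s**3 + 3*s**2 + 4*s + 2, dv = cos(s) ds, so v = sin(s).
Apply parts 3 times (tabular method): alternate signs, differentiate u down to 0, integrate dv up.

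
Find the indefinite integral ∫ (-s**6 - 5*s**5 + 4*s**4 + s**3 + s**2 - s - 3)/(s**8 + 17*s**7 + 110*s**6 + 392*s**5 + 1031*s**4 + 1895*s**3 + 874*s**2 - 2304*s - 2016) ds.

Factor the denominator: (s - 1)*(s + 1)*(s + 2)*(s + 4)**2*(s + 7)*(s**2 + 9).
Partial-fraction decomposition: -(73586*s - 511419)/(2356250*(s**2 + 9)) + 45/(232*(s + 7)) - 40001/(112500*(s + 4)) - 667/(750*(s + 4)**2) + 31/(156*(s + 2)) - 1/(180*(s + 1)) - 1/(3000*(s - 1)).
Integrate each term; A/(s−a) gives A·log|s−a|; the (Bs+D)/(s²+p²) term gives a log and an atan.

-log(s - 1)/3000 - log(s + 1)/180 + 31*log(s + 2)/156 - 40001*log(s + 4)/112500 + 45*log(s + 7)/232 - 36793*log(s**2 + 9)/2356250 + 170473*atan(s/3)/2356250 + 667/(750*s + 3000) + C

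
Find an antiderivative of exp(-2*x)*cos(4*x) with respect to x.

exp(-2*x)*sin(4*x)/5 - exp(-2*x)*cos(4*x)/10 + C

Let I denote the integral. Integrate by parts with u = cos(4*x), dv = exp(-2*x) dx, so v = -exp(-2*x)/2: I = -exp(-2*x)*cos(4*x)/2 − 2·∫ exp(-2*x)*sin(4*x) dx.
Apply parts again with u = sin(4*x), dv = exp(-2*x) dx: ∫ exp(-2*x)*sin(4*x) dx = -exp(-2*x)*sin(4*x)/2 + 2·I. Substituting back brings back I: I = exp(-2*x)*sin(4*x) - exp(-2*x)*cos(4*x)/2 − 4·I.
Solving for I: (1 + 4)·I equals the remaining terms, so I = (1/5)·(exp(-2*x)*sin(4*x) - exp(-2*x)*cos(4*x)/2).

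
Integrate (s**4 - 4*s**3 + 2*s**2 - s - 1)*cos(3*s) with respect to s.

s**4*sin(3*s)/3 - 4*s**3*sin(3*s)/3 + 4*s**3*cos(3*s)/9 + 2*s**2*sin(3*s)/9 - 4*s**2*cos(3*s)/3 + 5*s*sin(3*s)/9 + 4*s*cos(3*s)/27 - 31*sin(3*s)/81 + 5*cos(3*s)/27 + C

Use integration by parts with u = s**4 - 4*s**3 + 2*s**2 - s - 1, dv = cos(3*s) ds, so v = sin(3*s)/3.
Apply parts 4 times (tabular method): alternate signs, differentiate u down to 0, integrate dv up.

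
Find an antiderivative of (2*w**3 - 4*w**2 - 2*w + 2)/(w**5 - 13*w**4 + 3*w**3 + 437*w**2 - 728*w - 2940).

-6029*log(w - 7)/1944 + 139*log(w - 6)/44 + 13*log(w + 2)/972 - 169*log(w + 5)/2376 - 239/(54*w - 378) + C

Factor the denominator: (w - 7)**2*(w - 6)*(w + 2)*(w + 5).
Partial-fraction decomposition: -169/(2376*(w + 5)) + 13/(972*(w + 2)) + 139/(44*(w - 6)) - 6029/(1944*(w - 7)) + 239/(54*(w - 7)**2).
Integrate each term; A/(w−a) gives A·log|w−a|; A/(w−a)² gives −A/(w−a).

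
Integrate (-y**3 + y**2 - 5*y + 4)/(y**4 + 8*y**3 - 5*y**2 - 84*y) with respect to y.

Factor the denominator: y*(y - 3)*(y + 4)*(y + 7).
Partial-fraction decomposition: -431/(210*(y + 7)) + 26/(21*(y + 4)) - 29/(210*(y - 3)) - 1/(21*y).
Integrate each term: A/(y−a) contributes A·log|y−a|.

-log(y)/21 - 29*log(y - 3)/210 + 26*log(y + 4)/21 - 431*log(y + 7)/210 + C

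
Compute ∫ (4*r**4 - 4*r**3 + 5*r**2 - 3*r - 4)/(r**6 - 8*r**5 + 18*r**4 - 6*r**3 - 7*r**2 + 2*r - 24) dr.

416*log(r - 4)/85 - 31*log(r - 3)/5 + 7*log(r - 2)/5 - log(r + 1)/10 + log(r**2 + 1)/340 + 21*atan(r)/170 + C

Factor the denominator: (r - 4)*(r - 3)*(r - 2)*(r + 1)*(r**2 + 1).
Partial-fraction decomposition: (r + 21)/(170*(r**2 + 1)) - 1/(10*(r + 1)) + 7/(5*(r - 2)) - 31/(5*(r - 3)) + 416/(85*(r - 4)).
Integrate each term; A/(r−a) gives A·log|r−a|; the (Br+D)/(r²+p²) term gives a log and an atan.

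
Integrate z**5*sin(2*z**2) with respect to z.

-z**4*cos(2*z**2)/4 + z**2*sin(2*z**2)/4 + cos(2*z**2)/8 + C

Let u = z², du = 2z dz; rewrite as (1/2)∫ u^2·sin(2u) du.
Now integrate by parts 2 times.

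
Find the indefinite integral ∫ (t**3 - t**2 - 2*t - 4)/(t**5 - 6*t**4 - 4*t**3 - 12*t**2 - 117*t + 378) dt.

Factor the denominator: (t - 7)*(t - 2)*(t + 3)*(t**2 + 9).
Partial-fraction decomposition: -(473*t - 1329)/(6786*(t**2 + 9)) - 17/(450*(t + 3)) + 4/(325*(t - 2)) + 69/(725*(t - 7)).
Integrate each term; A/(t−a) gives A·log|t−a|; the (Bt+D)/(t²+p²) term gives a log and an atan.

69*log(t - 7)/725 + 4*log(t - 2)/325 - 17*log(t + 3)/450 - 473*log(t**2 + 9)/13572 + 443*atan(t/3)/6786 + C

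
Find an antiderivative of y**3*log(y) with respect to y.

Use integration by parts with u = log(y), dv = y**3 dy.
Then du = 1/y dy and v = y**4/4.

y**4*log(y)/4 - y**4/16 + C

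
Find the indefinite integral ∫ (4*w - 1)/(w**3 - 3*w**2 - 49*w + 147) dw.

Factor the denominator: (w - 7)*(w - 3)*(w + 7).
Partial-fraction decomposition: -29/(140*(w + 7)) - 11/(40*(w - 3)) + 27/(56*(w - 7)).
Integrate each term: A/(w−a) contributes A·log|w−a|.

27*log(w - 7)/56 - 11*log(w - 3)/40 - 29*log(w + 7)/140 + C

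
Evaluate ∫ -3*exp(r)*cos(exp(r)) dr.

-3*sin(exp(r)) + C

Let u = exp(r), so du = (exp(r)) dr.
Rewriting, the integral becomes -3·∫ cos(u) du = -3·sin(u).
Substituting back, u = exp(r).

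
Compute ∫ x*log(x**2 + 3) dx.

Let u = x**2 + 3, so du = (2*x) dx.
The integral becomes (1/2)·∫ log(u) du; integrate by parts with u′=log(u), dv′=du.

x**2*log(x**2 + 3)/2 - x**2/2 + 3*log(x**2 + 3)/2 + C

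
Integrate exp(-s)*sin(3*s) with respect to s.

-exp(-s)*sin(3*s)/10 - 3*exp(-s)*cos(3*s)/10 + C

Let I denote the integral. Integrate by parts with u = sin(3*s), dv = exp(-s) ds, so v = -exp(-s): I = -exp(-s)*sin(3*s) + 3·∫ exp(-s)*cos(3*s) ds.
Apply parts again with u = cos(3*s), dv = exp(-s) ds: ∫ exp(-s)*cos(3*s) ds = -exp(-s)*cos(3*s) − 3·I. Substituting back brings back I: I = -exp(-s)*sin(3*s) - 3*exp(-s)*cos(3*s) − 9·I.
Solving for I: (1 + 9)·I equals the remaining terms, so I = (1/10)·(-exp(-s)*sin(3*s) - 3*exp(-s)*cos(3*s)).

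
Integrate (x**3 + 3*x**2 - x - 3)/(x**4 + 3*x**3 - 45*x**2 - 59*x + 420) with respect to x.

8*log(x - 5)/9 - 12*log(x - 3)/35 - 5*log(x + 4)/63 + 8*log(x + 7)/15 + C

Factor the denominator: (x - 5)*(x - 3)*(x + 4)*(x + 7).
Partial-fraction decomposition: 8/(15*(x + 7)) - 5/(63*(x + 4)) - 12/(35*(x - 3)) + 8/(9*(x - 5)).
Integrate each term: A/(x−a) contributes A·log|x−a|.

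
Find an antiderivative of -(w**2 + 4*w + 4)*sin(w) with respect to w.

w**2*cos(w) - 2*w*sin(w) + 4*w*cos(w) - 4*sin(w) + 2*cos(w) + C

Use integration by parts with u = w**2 + 4*w + 4, dv = -sin(w) dw, so v = cos(w).
Apply parts 2 times (tabular method): alternate signs, differentiate u down to 0, integrate dv up.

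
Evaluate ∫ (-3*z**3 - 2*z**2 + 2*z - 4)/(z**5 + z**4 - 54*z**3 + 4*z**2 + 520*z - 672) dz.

Factor the denominator: (z - 6)*(z - 2)**2*(z + 4)*(z + 7).
Partial-fraction decomposition: 913/(3159*(z + 7)) - 37/(270*(z + 4)) + 185/(972*(z - 2)) + 4/(27*(z - 2)**2) - 89/(260*(z - 6)).
Integrate each term; A/(z−a) gives A·log|z−a|; A/(z−a)² gives −A/(z−a).

-89*log(z - 6)/260 + 185*log(z - 2)/972 - 37*log(z + 4)/270 + 913*log(z + 7)/3159 - 4/(27*z - 54) + C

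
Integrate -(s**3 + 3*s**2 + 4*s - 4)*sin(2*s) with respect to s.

s**3*cos(2*s)/2 - 3*s**2*sin(2*s)/4 + 3*s**2*cos(2*s)/2 - 3*s*sin(2*s)/2 + 5*s*cos(2*s)/4 - 5*sin(2*s)/8 - 11*cos(2*s)/4 + C

Use integration by parts with u = s**3 + 3*s**2 + 4*s - 4, dv = -sin(2*s) ds, so v = cos(2*s)/2.
Apply parts 3 times (tabular method): alternate signs, differentiate u down to 0, integrate dv up.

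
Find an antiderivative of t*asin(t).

t**2*asin(t)/2 + t*sqrt(-t**2 + 1)/4 - asin(t)/4 + C

Use integration by parts with u = arcsin(t), dv = t dt.
Then du = 1/sqrt(-t**2 + 1) dt.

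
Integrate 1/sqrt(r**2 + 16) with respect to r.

Substitute r = 4·tan(θ), so dr = 4·sec(θ)^2 dθ and the radical becomes sqrt(r**2 + 16) = 4·sec(θ) by the Pythagorean identity.
Integrate the resulting trig expression in θ, then back-substitute tan(θ) = r/4, sec(θ) = sqrt(r**2 + 16)/4 (absorbing any constant into C).

log(r + sqrt(r**2 + 16)) + C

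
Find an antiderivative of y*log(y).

Use integration by parts with u = log(y), dv = y dy.
Then du = 1/y dy and v = y**2/2.

y**2*log(y)/2 - y**2/4 + C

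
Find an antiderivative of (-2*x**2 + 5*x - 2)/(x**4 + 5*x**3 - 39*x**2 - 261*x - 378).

Factor the denominator: (x - 7)*(x + 3)**2*(x + 6).
Partial-fraction decomposition: 8/(9*(x + 6)) - 151/(180*(x + 3)) + 7/(6*(x + 3)**2) - 1/(20*(x - 7)).
Integrate each term; A/(x−a) gives A·log|x−a|; A/(x−a)² gives −A/(x−a).

-log(x - 7)/20 - 151*log(x + 3)/180 + 8*log(x + 6)/9 - 7/(6*x + 18) + C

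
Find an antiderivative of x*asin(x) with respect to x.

Use integration by parts with u = arcsin(x), dv = x dx.
Then du = 1/sqrt(-x**2 + 1) dx.

x**2*asin(x)/2 + x*sqrt(-x**2 + 1)/4 - asin(x)/4 + C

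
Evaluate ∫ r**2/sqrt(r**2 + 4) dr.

Substitute r = 2·tan(θ), so dr = 2·sec(θ)^2 dθ and the radical becomes sqrt(r**2 + 4) = 2·sec(θ) by the Pythagorean identity.
Integrate the resulting trig expression in θ, then back-substitute tan(θ) = r/2, sec(θ) = sqrt(r**2 + 4)/2 (absorbing any constant into C).

r*sqrt(r**2 + 4)/2 - 2*log(r + sqrt(r**2 + 4)) + C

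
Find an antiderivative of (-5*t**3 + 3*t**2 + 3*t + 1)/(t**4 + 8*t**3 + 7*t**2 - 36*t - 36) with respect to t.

Factor the denominator: (t - 2)*(t + 1)*(t + 3)*(t + 6).
Partial-fraction decomposition: -1171/(120*(t + 6)) + 77/(15*(t + 3)) - 1/(5*(t + 1)) - 7/(40*(t - 2)).
Integrate each term: A/(t−a) contributes A·log|t−a|.

-7*log(t - 2)/40 - log(t + 1)/5 + 77*log(t + 3)/15 - 1171*log(t + 6)/120 + C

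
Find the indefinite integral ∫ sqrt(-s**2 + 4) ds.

Substitute s = 2·sin(θ), so ds = 2·cos(θ) dθ and the radical becomes sqrt(-s**2 + 4) = 2·cos(θ) by the Pythagorean identity.
Integrate the resulting trig expression in θ, then back-substitute θ = asin(s/2), sin(θ) = s/2, cos(θ) = sqrt(-s**2 + 4)/2 (absorbing any constant into C).

s*sqrt(-s**2 + 4)/2 + 2*asin(s/2) + C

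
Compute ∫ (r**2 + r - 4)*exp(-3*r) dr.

(-9*r**2 - 15*r + 31)*exp(-3*r)/27 + C

Use integration by parts with u = r**2 + r - 4, dv = exp(-3*r) dr, so v = -exp(-3*r)/3.
Apply parts 2 times (tabular method): alternate signs, differentiate u down to 0, integrate dv up.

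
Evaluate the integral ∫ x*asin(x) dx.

Use integration by parts with u = arcsin(x), dv = x dx.
Then du = 1/sqrt(-x**2 + 1) dx.

x**2*asin(x)/2 + x*sqrt(-x**2 + 1)/4 - asin(x)/4 + C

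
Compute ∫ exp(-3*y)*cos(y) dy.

exp(-3*y)*sin(y)/10 - 3*exp(-3*y)*cos(y)/10 + C

Let I denote the integral. Integrate by parts with u = cos(y), dv = exp(-3*y) dy, so v = -exp(-3*y)/3: I = -exp(-3*y)*cos(y)/3 − (1/3)·∫ exp(-3*y)*sin(y) dy.
Apply parts again with u = sin(y), dv = exp(-3*y) dy: ∫ exp(-3*y)*sin(y) dy = -exp(-3*y)*sin(y)/3 + (1/3)·I. Substituting back brings back I: I = exp(-3*y)*sin(y)/9 - exp(-3*y)*cos(y)/3 − (1/9)·I.
Solving for I: (1 + 1/9)·I equals the remaining terms, so I = (9/10)·(exp(-3*y)*sin(y)/9 - exp(-3*y)*cos(y)/3).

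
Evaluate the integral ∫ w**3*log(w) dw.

Use integration by parts with u = log(w), dv = w**3 dw.
Then du = 1/w dw and v = w**4/4.

w**4*log(w)/4 - w**4/16 + C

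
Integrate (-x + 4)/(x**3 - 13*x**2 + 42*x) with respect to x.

2*log(x)/21 - 3*log(x - 7)/7 + log(x - 6)/3 + C

Factor the denominator: x*(x - 7)*(x - 6).
Partial-fraction decomposition: 1/(3*(x - 6)) - 3/(7*(x - 7)) + 2/(21*x).
Integrate each term: A/(x−a) contributes A·log|x−a|.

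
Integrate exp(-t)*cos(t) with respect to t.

exp(-t)*sin(t)/2 - exp(-t)*cos(t)/2 + C

Let I denote the integral. Integrate by parts with u = cos(t), dv = exp(-t) dt, so v = -exp(-t): I = -exp(-t)*cos(t) − ∫ exp(-t)*sin(t) dt.
Apply parts again with u = sin(t), dv = exp(-t) dt: ∫ exp(-t)*sin(t) dt = -exp(-t)*sin(t) + I. Substituting back brings back I: I = exp(-t)*sin(t) - exp(-t)*cos(t) − I.
Solving for I: (1 + 1)·I equals the remaining terms, so I = (1/2)·(exp(-t)*sin(t) - exp(-t)*cos(t)).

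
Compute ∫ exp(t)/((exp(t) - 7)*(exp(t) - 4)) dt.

log(exp(t) - 7)/3 - log(exp(t) - 4)/3 + C

Let u = e^t, du = e^t dt.
The integral becomes ∫ du/((u-7)(u-4)); decompose into partial fractions.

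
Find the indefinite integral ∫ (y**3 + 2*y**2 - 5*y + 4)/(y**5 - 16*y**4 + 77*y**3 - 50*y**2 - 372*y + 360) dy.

Factor the denominator: (y - 6)**2*(y - 5)*(y - 1)*(y + 2).
Partial-fraction decomposition: 1/(96*(y + 2)) - 1/(150*(y - 1)) + 11/(2*(y - 5)) - 4403/(800*(y - 6)) + 131/(20*(y - 6)**2).
Integrate each term; A/(y−a) gives A·log|y−a|; A/(y−a)² gives −A/(y−a).

-4403*log(y - 6)/800 + 11*log(y - 5)/2 - log(y - 1)/150 + log(y + 2)/96 - 131/(20*y - 120) + C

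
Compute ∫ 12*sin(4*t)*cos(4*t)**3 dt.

-3*cos(4*t)**4/4 + C

Let u = cos(4*t), so du = (-4*sin(4*t)) dt.
Rewriting, the integral becomes -3·∫ u^3 du = -3·u^4/4.
Substituting back, u = cos(4*t).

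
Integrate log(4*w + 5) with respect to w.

w*log(4*w + 5) - w + 5*log(4*w + 5)/4 + C

Use integration by parts with u = log(4*w + 5), dv = dw.
Then du = 4/(4*w + 5) dw and v = w.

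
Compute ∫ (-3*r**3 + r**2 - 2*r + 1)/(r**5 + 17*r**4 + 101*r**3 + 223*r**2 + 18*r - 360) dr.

Factor the denominator: (r - 1)*(r + 3)*(r + 4)*(r + 5)*(r + 6).
Partial-fraction decomposition: 697/(42*(r + 6)) - 137/(4*(r + 5)) + 217/(10*(r + 4)) - 97/(24*(r + 3)) - 1/(280*(r - 1)).
Integrate each term: A/(r−a) contributes A·log|r−a|.

-log(r - 1)/280 - 97*log(r + 3)/24 + 217*log(r + 4)/10 - 137*log(r + 5)/4 + 697*log(r + 6)/42 + C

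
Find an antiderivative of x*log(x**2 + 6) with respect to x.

x**2*log(x**2 + 6)/2 - x**2/2 + 3*log(x**2 + 6) + C

Let u = x**2 + 6, so du = (2*x) dx.
The integral becomes (1/2)·∫ log(u) du; integrate by parts with u′=log(u), dv′=du.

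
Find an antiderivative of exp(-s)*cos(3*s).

Let I denote the integral. Integrate by parts with u = cos(3*s), dv = exp(-s) ds, so v = -exp(-s): I = -exp(-s)*cos(3*s) − 3·∫ exp(-s)*sin(3*s) ds.
Apply parts again with u = sin(3*s), dv = exp(-s) ds: ∫ exp(-s)*sin(3*s) ds = -exp(-s)*sin(3*s) + 3·I. Substituting back brings back I: I = 3*exp(-s)*sin(3*s) - exp(-s)*cos(3*s) − 9·I.
Solving for I: (1 + 9)·I equals the remaining terms, so I = (1/10)·(3*exp(-s)*sin(3*s) - exp(-s)*cos(3*s)).

3*exp(-s)*sin(3*s)/10 - exp(-s)*cos(3*s)/10 + C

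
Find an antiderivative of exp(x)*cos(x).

exp(x)*sin(x)/2 + exp(x)*cos(x)/2 + C

Let I denote the integral. Integrate by parts with u = cos(x), dv = exp(x) dx, so v = exp(x): I = exp(x)*cos(x) + ∫ exp(x)*sin(x) dx.
Apply parts again with u = sin(x), dv = exp(x) dx: ∫ exp(x)*sin(x) dx = exp(x)*sin(x) − I. Substituting back brings back I: I = exp(x)*sin(x) + exp(x)*cos(x) − I.
Solving for I: (1 + 1)·I equals the remaining terms, so I = (1/2)·(exp(x)*sin(x) + exp(x)*cos(x)).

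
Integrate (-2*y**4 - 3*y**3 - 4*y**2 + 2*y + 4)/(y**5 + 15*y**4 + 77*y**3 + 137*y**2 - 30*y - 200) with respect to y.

-log(y - 1)/180 + 4*log(y + 2)/9 - 194*log(y + 4)/5 + 1309*log(y + 5)/36 - 109/(2*y + 10) + C

Factor the denominator: (y - 1)*(y + 2)*(y + 4)*(y + 5)**2.
Partial-fraction decomposition: 1309/(36*(y + 5)) + 109/(2*(y + 5)**2) - 194/(5*(y + 4)) + 4/(9*(y + 2)) - 1/(180*(y - 1)).
Integrate each term; A/(y−a) gives A·log|y−a|; A/(y−a)² gives −A/(y−a).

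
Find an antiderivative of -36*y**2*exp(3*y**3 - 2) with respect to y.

-4*exp(3*y**3 - 2) + C

Let u = 3*y**3 - 2, so du = (9*y**2) dy.
Rewriting, the integral becomes -4·∫ e^u du = -4·e^u.
Substituting back, u = 3*y**3 - 2.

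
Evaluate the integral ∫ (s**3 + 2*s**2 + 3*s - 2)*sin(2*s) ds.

Use integration by parts with u = s**3 + 2*s**2 + 3*s - 2, dv = sin(2*s) ds, so v = -cos(2*s)/2.
Apply parts 3 times (tabular method): alternate signs, differentiate u down to 0, integrate dv up.

-s**3*cos(2*s)/2 + 3*s**2*sin(2*s)/4 - s**2*cos(2*s) + s*sin(2*s) - 3*s*cos(2*s)/4 + 3*sin(2*s)/8 + 3*cos(2*s)/2 + C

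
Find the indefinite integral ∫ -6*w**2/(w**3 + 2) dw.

Let u = w**3 + 2, so du = (3*w**2) dw.
Rewriting, the integral becomes -2·∫ 1/u du = -2·log(u).
Substituting back, u = w**3 + 2.

-2*log(w**3 + 2) + C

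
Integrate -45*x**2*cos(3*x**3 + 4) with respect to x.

-5*sin(3*x**3 + 4) + C

Let u = 3*x**3 + 4, so du = (9*x**2) dx.
Rewriting, the integral becomes -5·∫ cos(u) du = -5·sin(u).
Substituting back, u = 3*x**3 + 4.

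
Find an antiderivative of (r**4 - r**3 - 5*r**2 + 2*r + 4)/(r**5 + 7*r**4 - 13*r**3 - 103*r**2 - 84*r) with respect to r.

Factor the denominator: r*(r - 4)*(r + 1)*(r + 3)*(r + 7).
Partial-fraction decomposition: 2489/(1848*(r + 7)) - 61/(168*(r + 3)) - 1/(60*(r + 1)) + 31/(385*(r - 4)) - 1/(21*r).
Integrate each term: A/(r−a) contributes A·log|r−a|.

-log(r)/21 + 31*log(r - 4)/385 - log(r + 1)/60 - 61*log(r + 3)/168 + 2489*log(r + 7)/1848 + C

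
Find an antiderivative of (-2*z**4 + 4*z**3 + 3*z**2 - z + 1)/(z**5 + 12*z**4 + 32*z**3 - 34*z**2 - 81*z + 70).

47*log(z - 1)/1152 - 49*log(z + 2)/135 + 1669*log(z + 5)/216 - 6019*log(z + 7)/640 - 5/(144*z - 144) + C

Factor the denominator: (z - 1)**2*(z + 2)*(z + 5)*(z + 7).
Partial-fraction decomposition: -6019/(640*(z + 7)) + 1669/(216*(z + 5)) - 49/(135*(z + 2)) + 47/(1152*(z - 1)) + 5/(144*(z - 1)**2).
Integrate each term; A/(z−a) gives A·log|z−a|; A/(z−a)² gives −A/(z−a).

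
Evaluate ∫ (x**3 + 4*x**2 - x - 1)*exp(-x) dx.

(-x**3 - 7*x**2 - 13*x - 12)*exp(-x) + C

Use integration by parts with u = x**3 + 4*x**2 - x - 1, dv = exp(-x) dx, so v = -exp(-x).
Apply parts 3 times (tabular method): alternate signs, differentiate u down to 0, integrate dv up.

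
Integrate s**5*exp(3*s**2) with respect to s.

Let u = s², du = 2s ds; rewrite as (1/2)∫ u^2·exp(3u) du.
Now integrate by parts 2 times.

(9*s**4 - 6*s**2 + 2)*exp(3*s**2)/54 + C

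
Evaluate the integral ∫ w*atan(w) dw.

w**2*atan(w)/2 - w/2 + atan(w)/2 + C

Use integration by parts with u = arctan(w), dv = w dw.
Then du = 1/(w**2 + 1) dw.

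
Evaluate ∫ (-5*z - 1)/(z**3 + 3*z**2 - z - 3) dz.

Factor the denominator: (z - 1)*(z + 1)*(z + 3).
Partial-fraction decomposition: 7/(4*(z + 3)) - 1/(z + 1) - 3/(4*(z - 1)).
Integrate each term: A/(z−a) contributes A·log|z−a|.

-3*log(z - 1)/4 - log(z + 1) + 7*log(z + 3)/4 + C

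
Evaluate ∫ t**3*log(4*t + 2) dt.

t**4*log(4*t + 2)/4 - t**4/16 + t**3/24 - t**2/32 + t/32 - log(2*t + 1)/64 + C

Use integration by parts with u = log(4*t + 2), dv = t**3 dt.
Then du = 4/(4*t + 2) dt and v = t**4/4.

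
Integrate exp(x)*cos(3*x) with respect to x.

3*exp(x)*sin(3*x)/10 + exp(x)*cos(3*x)/10 + C

Let I denote the integral. Integrate by parts with u = cos(3*x), dv = exp(x) dx, so v = exp(x): I = exp(x)*cos(3*x) + 3·∫ exp(x)*sin(3*x) dx.
Apply parts again with u = sin(3*x), dv = exp(x) dx: ∫ exp(x)*sin(3*x) dx = exp(x)*sin(3*x) − 3·I. Substituting back brings back I: I = 3*exp(x)*sin(3*x) + exp(x)*cos(3*x) − 9·I.
Solving for I: (1 + 9)·I equals the remaining terms, so I = (1/10)·(3*exp(x)*sin(3*x) + exp(x)*cos(3*x)).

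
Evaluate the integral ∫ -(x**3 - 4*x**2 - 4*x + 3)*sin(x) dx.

x**3*cos(x) - 3*x**2*sin(x) - 4*x**2*cos(x) + 8*x*sin(x) - 10*x*cos(x) + 10*sin(x) + 11*cos(x) + C

Use integration by parts with u = x**3 - 4*x**2 - 4*x + 3, dv = -sin(x) dx, so v = cos(x).
Apply parts 3 times (tabular method): alternate signs, differentiate u down to 0, integrate dv up.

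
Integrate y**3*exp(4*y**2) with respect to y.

Let u = y², du = 2y dy; rewrite as (1/2)∫ u^1·exp(4u) du.
Now integrate by parts 1 time.

(4*y**2 - 1)*exp(4*y**2)/32 + C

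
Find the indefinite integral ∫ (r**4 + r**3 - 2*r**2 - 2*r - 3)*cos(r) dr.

Use integration by parts with u = r**4 + r**3 - 2*r**2 - 2*r - 3, dv = cos(r) dr, so v = sin(r).
Apply parts 4 times (tabular method): alternate signs, differentiate u down to 0, integrate dv up.

r**4*sin(r) + r**3*sin(r) + 4*r**3*cos(r) - 14*r**2*sin(r) + 3*r**2*cos(r) - 8*r*sin(r) - 28*r*cos(r) + 25*sin(r) - 8*cos(r) + C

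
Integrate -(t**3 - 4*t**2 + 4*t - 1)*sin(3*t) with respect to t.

Use integration by parts with u = t**3 - 4*t**2 + 4*t - 1, dv = -sin(3*t) dt, so v = cos(3*t)/3.
Apply parts 3 times (tabular method): alternate signs, differentiate u down to 0, integrate dv up.

t**3*cos(3*t)/3 - t**2*sin(3*t)/3 - 4*t**2*cos(3*t)/3 + 8*t*sin(3*t)/9 + 10*t*cos(3*t)/9 - 10*sin(3*t)/27 - cos(3*t)/27 + C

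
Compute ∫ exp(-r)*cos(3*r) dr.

Let I denote the integral. Integrate by parts with u = cos(3*r), dv = exp(-r) dr, so v = -exp(-r): I = -exp(-r)*cos(3*r) − 3·∫ exp(-r)*sin(3*r) dr.
Apply parts again with u = sin(3*r), dv = exp(-r) dr: ∫ exp(-r)*sin(3*r) dr = -exp(-r)*sin(3*r) + 3·I. Substituting back brings back I: I = 3*exp(-r)*sin(3*r) - exp(-r)*cos(3*r) − 9·I.
Solving for I: (1 + 9)·I equals the remaining terms, so I = (1/10)·(3*exp(-r)*sin(3*r) - exp(-r)*cos(3*r)).

3*exp(-r)*sin(3*r)/10 - exp(-r)*cos(3*r)/10 + C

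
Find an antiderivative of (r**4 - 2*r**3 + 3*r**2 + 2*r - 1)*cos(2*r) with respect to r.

Use integration by parts with u = r**4 - 2*r**3 + 3*r**2 + 2*r - 1, dv = cos(2*r) dr, so v = sin(2*r)/2.
Apply parts 4 times (tabular method): alternate signs, differentiate u down to 0, integrate dv up.

r**4*sin(2*r)/2 - r**3*sin(2*r) + r**3*cos(2*r) - 3*r**2*cos(2*r)/2 + 5*r*sin(2*r)/2 - sin(2*r)/2 + 5*cos(2*r)/4 + C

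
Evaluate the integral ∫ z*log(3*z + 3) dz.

Use integration by parts with u = log(3*z + 3), dv = z dz.
Then du = 3/(3*z + 3) dz and v = z**2/2.

z**2*log(3*z + 3)/2 - z**2/4 + z/2 - log(z + 1)/2 + C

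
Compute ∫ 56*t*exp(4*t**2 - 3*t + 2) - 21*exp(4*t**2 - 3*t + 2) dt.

Let u = 4*t**2 - 3*t + 2, so du = (8*t - 3) dt.
Rewriting, the integral becomes 7·∫ e^u du = 7·e^u.
Substituting back, u = 4*t**2 - 3*t + 2.

7*exp(4*t**2 - 3*t + 2) + C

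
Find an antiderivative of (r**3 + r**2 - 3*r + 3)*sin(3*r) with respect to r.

-r**3*cos(3*r)/3 + r**2*sin(3*r)/3 - r**2*cos(3*r)/3 + 2*r*sin(3*r)/9 + 11*r*cos(3*r)/9 - 11*sin(3*r)/27 - 25*cos(3*r)/27 + C

Use integration by parts with u = r**3 + r**2 - 3*r + 3, dv = sin(3*r) dr, so v = -cos(3*r)/3.
Apply parts 3 times (tabular method): alternate signs, differentiate u down to 0, integrate dv up.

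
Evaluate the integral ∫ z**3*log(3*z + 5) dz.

Use integration by parts with u = log(3*z + 5), dv = z**3 dz.
Then du = 3/(3*z + 5) dz and v = z**4/4.

z**4*log(3*z + 5)/4 - z**4/16 + 5*z**3/36 - 25*z**2/72 + 125*z/108 - 625*log(3*z + 5)/324 + C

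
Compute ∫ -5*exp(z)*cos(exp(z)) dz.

-5*sin(exp(z)) + C

Let u = exp(z), so du = (exp(z)) dz.
Rewriting, the integral becomes -5·∫ cos(u) du = -5·sin(u).
Substituting back, u = exp(z).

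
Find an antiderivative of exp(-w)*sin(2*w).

-exp(-w)*sin(2*w)/5 - 2*exp(-w)*cos(2*w)/5 + C

Let I denote the integral. Integrate by parts with u = sin(2*w), dv = exp(-w) dw, so v = -exp(-w): I = -exp(-w)*sin(2*w) + 2·∫ exp(-w)*cos(2*w) dw.
Apply parts again with u = cos(2*w), dv = exp(-w) dw: ∫ exp(-w)*cos(2*w) dw = -exp(-w)*cos(2*w) − 2·I. Substituting back brings back I: I = -exp(-w)*sin(2*w) - 2*exp(-w)*cos(2*w) − 4·I.
Solving for I: (1 + 4)·I equals the remaining terms, so I = (1/5)·(-exp(-w)*sin(2*w) - 2*exp(-w)*cos(2*w)).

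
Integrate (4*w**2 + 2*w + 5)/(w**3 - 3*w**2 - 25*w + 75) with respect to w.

23*log(w - 5)/4 - 47*log(w - 3)/16 + 19*log(w + 5)/16 + C

Factor the denominator: (w - 5)*(w - 3)*(w + 5).
Partial-fraction decomposition: 19/(16*(w + 5)) - 47/(16*(w - 3)) + 23/(4*(w - 5)).
Integrate each term: A/(w−a) contributes A·log|w−a|.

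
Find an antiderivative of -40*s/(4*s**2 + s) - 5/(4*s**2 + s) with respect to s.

-5*log(4*s**2 + s) + C

Let u = 4*s**2 + s, so du = (8*s + 1) ds.
Rewriting, the integral becomes -5·∫ 1/u du = -5·log(u).
Substituting back, u = 4*s**2 + s.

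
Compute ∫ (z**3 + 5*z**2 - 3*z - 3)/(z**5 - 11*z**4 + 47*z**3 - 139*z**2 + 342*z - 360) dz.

116*log(z - 5)/51 - 129*log(z - 4)/50 + 19*log(z - 2)/78 + 171*log(z**2 + 9)/5525 - 994*atan(z/3)/5525 + C

Factor the denominator: (z - 5)*(z - 4)*(z - 2)*(z**2 + 9).
Partial-fraction decomposition: 6*(57*z - 497)/(5525*(z**2 + 9)) + 19/(78*(z - 2)) - 129/(50*(z - 4)) + 116/(51*(z - 5)).
Integrate each term; A/(z−a) gives A·log|z−a|; the (Bz+D)/(z²+p²) term gives a log and an atan.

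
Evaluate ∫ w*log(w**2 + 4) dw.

Let u = w**2 + 4, so du = (2*w) dw.
The integral becomes (1/2)·∫ log(u) du; integrate by parts with u′=log(u), dv′=du.

w**2*log(w**2 + 4)/2 - w**2/2 + 2*log(w**2 + 4) + C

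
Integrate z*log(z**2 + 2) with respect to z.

z**2*log(z**2 + 2)/2 - z**2/2 + log(z**2 + 2) + C

Let u = z**2 + 2, so du = (2*z) dz.
The integral becomes (1/2)·∫ log(u) du; integrate by parts with u′=log(u), dv′=du.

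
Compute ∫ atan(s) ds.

s*atan(s) - log(s**2 + 1)/2 + C

Use integration by parts with u = arctan(s), dv = ds.
Then du = 1/(s**2 + 1) ds.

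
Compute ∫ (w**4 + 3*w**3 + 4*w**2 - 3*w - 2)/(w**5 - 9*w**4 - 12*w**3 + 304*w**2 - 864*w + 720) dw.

Factor the denominator: (w - 6)*(w - 5)*(w - 2)**2*(w + 6).
Partial-fraction decomposition: 101/(1056*(w + 6)) + 103/(96*(w - 2)) + 1/(2*(w - 2)**2) - 361/(33*(w - 5)) + 517/(48*(w - 6)).
Integrate each term; A/(w−a) gives A·log|w−a|; A/(w−a)² gives −A/(w−a).

517*log(w - 6)/48 - 361*log(w - 5)/33 + 103*log(w - 2)/96 + 101*log(w + 6)/1056 - 1/(2*w - 4) + C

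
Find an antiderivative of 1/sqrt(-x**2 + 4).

Substitute x = 2·sin(θ), so dx = 2·cos(θ) dθ and the radical becomes sqrt(-x**2 + 4) = 2·cos(θ) by the Pythagorean identity.
Integrate the resulting trig expression in θ, then back-substitute θ = asin(x/2), sin(θ) = x/2, cos(θ) = sqrt(-x**2 + 4)/2 (absorbing any constant into C).

asin(x/2) + C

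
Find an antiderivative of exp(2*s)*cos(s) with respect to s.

Let I denote the integral. Integrate by parts with u = cos(s), dv = exp(2*s) ds, so v = exp(2*s)/2: I = exp(2*s)*cos(s)/2 + (1/2)·∫ exp(2*s)*sin(s) ds.
Apply parts again with u = sin(s), dv = exp(2*s) ds: ∫ exp(2*s)*sin(s) ds = exp(2*s)*sin(s)/2 − (1/2)·I. Substituting back brings back I: I = exp(2*s)*sin(s)/4 + exp(2*s)*cos(s)/2 − (1/4)·I.
Solving for I: (1 + 1/4)·I equals the remaining terms, so I = (4/5)·(exp(2*s)*sin(s)/4 + exp(2*s)*cos(s)/2).

exp(2*s)*sin(s)/5 + 2*exp(2*s)*cos(s)/5 + C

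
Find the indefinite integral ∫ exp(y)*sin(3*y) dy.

exp(y)*sin(3*y)/10 - 3*exp(y)*cos(3*y)/10 + C

Let I denote the integral. Integrate by parts with u = sin(3*y), dv = exp(y) dy, so v = exp(y): I = exp(y)*sin(3*y) − 3·∫ exp(y)*cos(3*y) dy.
Apply parts again with u = cos(3*y), dv = exp(y) dy: ∫ exp(y)*cos(3*y) dy = exp(y)*cos(3*y) + 3·I. Substituting back brings back I: I = exp(y)*sin(3*y) - 3*exp(y)*cos(3*y) − 9·I.
Solving for I: (1 + 9)·I equals the remaining terms, so I = (1/10)·(exp(y)*sin(3*y) - 3*exp(y)*cos(3*y)).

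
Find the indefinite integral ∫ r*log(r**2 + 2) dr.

r**2*log(r**2 + 2)/2 - r**2/2 + log(r**2 + 2) + C

Let u = r**2 + 2, so du = (2*r) dr.
The integral becomes (1/2)·∫ log(u) du; integrate by parts with u′=log(u), dv′=du.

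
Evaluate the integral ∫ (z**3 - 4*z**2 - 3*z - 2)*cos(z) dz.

Use integration by parts with u = z**3 - 4*z**2 - 3*z - 2, dv = cos(z) dz, so v = sin(z).
Apply parts 3 times (tabular method): alternate signs, differentiate u down to 0, integrate dv up.

z**3*sin(z) - 4*z**2*sin(z) + 3*z**2*cos(z) - 9*z*sin(z) - 8*z*cos(z) + 6*sin(z) - 9*cos(z) + C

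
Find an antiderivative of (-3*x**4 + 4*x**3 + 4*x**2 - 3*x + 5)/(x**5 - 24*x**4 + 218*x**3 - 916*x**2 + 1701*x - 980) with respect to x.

544*log(x - 7)/9 - 1285*log(x - 5)/16 + 455*log(x - 4)/27 + 7*log(x - 1)/432 + 5651/(36*x - 252) + C

Factor the denominator: (x - 7)**2*(x - 5)*(x - 4)*(x - 1).
Partial-fraction decomposition: 7/(432*(x - 1)) + 455/(27*(x - 4)) - 1285/(16*(x - 5)) + 544/(9*(x - 7)) - 5651/(36*(x - 7)**2).
Integrate each term; A/(x−a) gives A·log|x−a|; A/(x−a)² gives −A/(x−a).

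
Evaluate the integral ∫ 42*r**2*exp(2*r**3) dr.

7*exp(2*r**3) + C

Let u = 2*r**3, so du = (6*r**2) dr.
Rewriting, the integral becomes 7·∫ e^u du = 7·e^u.
Substituting back, u = 2*r**3.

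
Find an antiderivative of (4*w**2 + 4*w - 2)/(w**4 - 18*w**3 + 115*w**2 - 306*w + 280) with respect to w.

37*log(w - 7)/5 - 59*log(w - 5)/3 + 13*log(w - 4) - 11*log(w - 2)/15 + C

Factor the denominator: (w - 7)*(w - 5)*(w - 4)*(w - 2).
Partial-fraction decomposition: -11/(15*(w - 2)) + 13/(w - 4) - 59/(3*(w - 5)) + 37/(5*(w - 7)).
Integrate each term: A/(w−a) contributes A·log|w−a|.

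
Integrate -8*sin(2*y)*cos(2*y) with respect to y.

2*cos(2*y)**2 + C

Let u = cos(2*y), so du = (-2*sin(2*y)) dy.
Rewriting, the integral becomes 4·∫ u^1 du = 4·u^2/2.
Substituting back, u = cos(2*y).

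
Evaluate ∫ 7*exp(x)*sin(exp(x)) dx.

Let u = exp(x), so du = (exp(x)) dx.
Rewriting, the integral becomes 7·∫ sin(u) du = 7·-cos(u).
Substituting back, u = exp(x).

-7*cos(exp(x)) + C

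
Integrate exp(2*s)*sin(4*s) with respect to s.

Let I denote the integral. Integrate by parts with u = sin(4*s), dv = exp(2*s) ds, so v = exp(2*s)/2: I = exp(2*s)*sin(4*s)/2 − 2·∫ exp(2*s)*cos(4*s) ds.
Apply parts again with u = cos(4*s), dv = exp(2*s) ds: ∫ exp(2*s)*cos(4*s) ds = exp(2*s)*cos(4*s)/2 + 2·I. Substituting back brings back I: I = exp(2*s)*sin(4*s)/2 - exp(2*s)*cos(4*s) − 4·I.
Solving for I: (1 + 4)·I equals the remaining terms, so I = (1/5)·(exp(2*s)*sin(4*s)/2 - exp(2*s)*cos(4*s)).

exp(2*s)*sin(4*s)/10 - exp(2*s)*cos(4*s)/5 + C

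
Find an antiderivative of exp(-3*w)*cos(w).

Let I denote the integral. Integrate by parts with u = cos(w), dv = exp(-3*w) dw, so v = -exp(-3*w)/3: I = -exp(-3*w)*cos(w)/3 − (1/3)·∫ exp(-3*w)*sin(w) dw.
Apply parts again with u = sin(w), dv = exp(-3*w) dw: ∫ exp(-3*w)*sin(w) dw = -exp(-3*w)*sin(w)/3 + (1/3)·I. Substituting back brings back I: I = exp(-3*w)*sin(w)/9 - exp(-3*w)*cos(w)/3 − (1/9)·I.
Solving for I: (1 + 1/9)·I equals the remaining terms, so I = (9/10)·(exp(-3*w)*sin(w)/9 - exp(-3*w)*cos(w)/3).

exp(-3*w)*sin(w)/10 - 3*exp(-3*w)*cos(w)/10 + C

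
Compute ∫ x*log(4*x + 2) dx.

Use integration by parts with u = log(4*x + 2), dv = x dx.
Then du = 4/(4*x + 2) dx and v = x**2/2.

x**2*log(4*x + 2)/2 - x**2/4 + x/4 - log(2*x + 1)/8 + C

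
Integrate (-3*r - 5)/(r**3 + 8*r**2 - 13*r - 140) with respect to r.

-17*log(r - 4)/99 - 5*log(r + 5)/9 + 8*log(r + 7)/11 + C

Factor the denominator: (r - 4)*(r + 5)*(r + 7).
Partial-fraction decomposition: 8/(11*(r + 7)) - 5/(9*(r + 5)) - 17/(99*(r - 4)).
Integrate each term: A/(r−a) contributes A·log|r−a|.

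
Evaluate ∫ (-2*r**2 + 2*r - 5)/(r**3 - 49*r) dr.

Factor the denominator: r*(r - 7)*(r + 7).
Partial-fraction decomposition: -117/(98*(r + 7)) - 89/(98*(r - 7)) + 5/(49*r).
Integrate each term: A/(r−a) contributes A·log|r−a|.

5*log(r)/49 - 89*log(r - 7)/98 - 117*log(r + 7)/98 + C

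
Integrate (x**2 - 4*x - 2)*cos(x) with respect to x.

Use integration by parts with u = x**2 - 4*x - 2, dv = cos(x) dx, so v = sin(x).
Apply parts 2 times (tabular method): alternate signs, differentiate u down to 0, integrate dv up.

x**2*sin(x) - 4*x*sin(x) + 2*x*cos(x) - 4*sin(x) - 4*cos(x) + C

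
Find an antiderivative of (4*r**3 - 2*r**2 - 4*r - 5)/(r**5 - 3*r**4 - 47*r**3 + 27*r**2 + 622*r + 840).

1241*log(r - 7)/1980 - 425*log(r - 5)/1008 - 37*log(r + 2)/126 + 119*log(r + 3)/80 - 277*log(r + 4)/198 + C

Factor the denominator: (r - 7)*(r - 5)*(r + 2)*(r + 3)*(r + 4).
Partial-fraction decomposition: -277/(198*(r + 4)) + 119/(80*(r + 3)) - 37/(126*(r + 2)) - 425/(1008*(r - 5)) + 1241/(1980*(r - 7)).
Integrate each term: A/(r−a) contributes A·log|r−a|.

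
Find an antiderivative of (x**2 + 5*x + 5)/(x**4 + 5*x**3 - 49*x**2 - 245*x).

-log(x)/49 + 89*log(x - 7)/1176 + log(x + 5)/24 - 19*log(x + 7)/196 + C

Factor the denominator: x*(x - 7)*(x + 5)*(x + 7).
Partial-fraction decomposition: -19/(196*(x + 7)) + 1/(24*(x + 5)) + 89/(1176*(x - 7)) - 1/(49*x).
Integrate each term: A/(x−a) contributes A·log|x−a|.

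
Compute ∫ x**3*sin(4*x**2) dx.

-x**2*cos(4*x**2)/8 + sin(4*x**2)/32 + C

Let u = x², du = 2x dx; rewrite as (1/2)∫ u^1·sin(4u) du.
Now integrate by parts 1 time.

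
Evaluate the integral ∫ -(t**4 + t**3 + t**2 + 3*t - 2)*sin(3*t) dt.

Use integration by parts with u = t**4 + t**3 + t**2 + 3*t - 2, dv = -sin(3*t) dt, so v = cos(3*t)/3.
Apply parts 4 times (tabular method): alternate signs, differentiate u down to 0, integrate dv up.

t**4*cos(3*t)/3 - 4*t**3*sin(3*t)/9 + t**3*cos(3*t)/3 - t**2*sin(3*t)/3 - t**2*cos(3*t)/9 + 2*t*sin(3*t)/27 + 7*t*cos(3*t)/9 - 7*sin(3*t)/27 - 52*cos(3*t)/81 + C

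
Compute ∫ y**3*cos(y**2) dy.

Let u = y², du = 2y dy; rewrite as (1/2)∫ u^1·cos(1u) du.
Now integrate by parts 1 time.

y**2*sin(y**2)/2 + cos(y**2)/2 + C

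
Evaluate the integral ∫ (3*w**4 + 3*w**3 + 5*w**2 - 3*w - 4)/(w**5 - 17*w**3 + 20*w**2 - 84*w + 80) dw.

Factor the denominator: (w - 4)*(w - 1)*(w + 5)*(w**2 + 4).
Partial-fraction decomposition: 3*(5*w + 33)/(145*(w**2 + 4)) + 818/(783*(w + 5)) - 2/(45*(w - 1)) + 256/(135*(w - 4)).
Integrate each term; A/(w−a) gives A·log|w−a|; the (Bw+D)/(w²+p²) term gives a log and an atan.

256*log(w - 4)/135 - 2*log(w - 1)/45 + 818*log(w + 5)/783 + 3*log(w**2 + 4)/58 + 99*atan(w/2)/290 + C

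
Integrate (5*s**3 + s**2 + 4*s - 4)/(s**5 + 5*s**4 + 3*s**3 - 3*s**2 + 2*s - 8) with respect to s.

log(s - 1)/5 + 8*log(s + 2)/5 - 162*log(s + 4)/85 + 9*log(s**2 + 1)/170 + 32*atan(s)/85 + C

Factor the denominator: (s - 1)*(s + 2)*(s + 4)*(s**2 + 1).
Partial-fraction decomposition: (9*s + 32)/(85*(s**2 + 1)) - 162/(85*(s + 4)) + 8/(5*(s + 2)) + 1/(5*(s - 1)).
Integrate each term; A/(s−a) gives A·log|s−a|; the (Bs+D)/(s²+p²) term gives a log and an atan.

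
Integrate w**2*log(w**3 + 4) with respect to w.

Let u = w**3 + 4, so du = (3*w**2) dw.
The integral becomes (1/3)·∫ log(u) du; integrate by parts with u′=log(u), dv′=du.

w**3*log(w**3 + 4)/3 - w**3/3 + 4*log(w**3 + 4)/3 + C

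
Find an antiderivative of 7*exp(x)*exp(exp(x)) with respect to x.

7*exp(exp(x)) + C

Let u = exp(x), so du = (exp(x)) dx.
Rewriting, the integral becomes 7·∫ e^u du = 7·e^u.
Substituting back, u = exp(x).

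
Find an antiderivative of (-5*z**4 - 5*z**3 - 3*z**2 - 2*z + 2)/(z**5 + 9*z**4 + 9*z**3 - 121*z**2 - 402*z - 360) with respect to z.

Factor the denominator: (z - 4)*(z + 2)*(z + 3)**2*(z + 5).
Partial-fraction decomposition: -2563/(108*(z + 5)) + 3293/(196*(z + 3)) - 289/(14*(z + 3)**2) + 23/(9*(z + 2)) - 827/(1323*(z - 4)).
Integrate each term; A/(z−a) gives A·log|z−a|; A/(z−a)² gives −A/(z−a).

-827*log(z - 4)/1323 + 23*log(z + 2)/9 + 3293*log(z + 3)/196 - 2563*log(z + 5)/108 + 289/(14*z + 42) + C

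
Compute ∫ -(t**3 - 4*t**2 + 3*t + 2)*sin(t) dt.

Use integration by parts with u = t**3 - 4*t**2 + 3*t + 2, dv = -sin(t) dt, so v = cos(t).
Apply parts 3 times (tabular method): alternate signs, differentiate u down to 0, integrate dv up.

t**3*cos(t) - 3*t**2*sin(t) - 4*t**2*cos(t) + 8*t*sin(t) - 3*t*cos(t) + 3*sin(t) + 10*cos(t) + C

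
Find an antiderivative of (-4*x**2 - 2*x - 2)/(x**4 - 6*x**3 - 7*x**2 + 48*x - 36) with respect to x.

Factor the denominator: (x - 6)*(x - 2)*(x - 1)*(x + 3).
Partial-fraction decomposition: 8/(45*(x + 3)) - 2/(5*(x - 1)) + 11/(10*(x - 2)) - 79/(90*(x - 6)).
Integrate each term: A/(x−a) contributes A·log|x−a|.

-79*log(x - 6)/90 + 11*log(x - 2)/10 - 2*log(x - 1)/5 + 8*log(x + 3)/45 + C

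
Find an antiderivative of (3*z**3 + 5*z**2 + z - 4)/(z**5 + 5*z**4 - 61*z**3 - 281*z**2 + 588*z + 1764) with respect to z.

1277*log(z - 7)/6552 - 5*log(z - 3)/72 - log(z + 2)/90 + 239*log(z + 6)/234 - 159*log(z + 7)/140 + C

Factor the denominator: (z - 7)*(z - 3)*(z + 2)*(z + 6)*(z + 7).
Partial-fraction decomposition: -159/(140*(z + 7)) + 239/(234*(z + 6)) - 1/(90*(z + 2)) - 5/(72*(z - 3)) + 1277/(6552*(z - 7)).
Integrate each term: A/(z−a) contributes A·log|z−a|.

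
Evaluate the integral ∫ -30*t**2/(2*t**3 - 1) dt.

Let u = 2*t**3 - 1, so du = (6*t**2) dt.
Rewriting, the integral becomes -5·∫ 1/u du = -5·log(u).
Substituting back, u = 2*t**3 - 1.

-5*log(2*t**3 - 1) + C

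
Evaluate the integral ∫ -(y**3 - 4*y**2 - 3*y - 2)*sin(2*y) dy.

y**3*cos(2*y)/2 - 3*y**2*sin(2*y)/4 - 2*y**2*cos(2*y) + 2*y*sin(2*y) - 9*y*cos(2*y)/4 + 9*sin(2*y)/8 + C

Use integration by parts with u = y**3 - 4*y**2 - 3*y - 2, dv = -sin(2*y) dy, so v = cos(2*y)/2.
Apply parts 3 times (tabular method): alternate signs, differentiate u down to 0, integrate dv up.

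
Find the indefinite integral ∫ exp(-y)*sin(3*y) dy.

-exp(-y)*sin(3*y)/10 - 3*exp(-y)*cos(3*y)/10 + C

Let I denote the integral. Integrate by parts with u = sin(3*y), dv = exp(-y) dy, so v = -exp(-y): I = -exp(-y)*sin(3*y) + 3·∫ exp(-y)*cos(3*y) dy.
Apply parts again with u = cos(3*y), dv = exp(-y) dy: ∫ exp(-y)*cos(3*y) dy = -exp(-y)*cos(3*y) − 3·I. Substituting back brings back I: I = -exp(-y)*sin(3*y) - 3*exp(-y)*cos(3*y) − 9·I.
Solving for I: (1 + 9)·I equals the remaining terms, so I = (1/10)·(-exp(-y)*sin(3*y) - 3*exp(-y)*cos(3*y)).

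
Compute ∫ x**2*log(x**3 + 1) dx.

x**3*log(x**3 + 1)/3 - x**3/3 + log(x**3 + 1)/3 + C

Let u = x**3 + 1, so du = (3*x**2) dx.
The integral becomes (1/3)·∫ log(u) du; integrate by parts with u′=log(u), dv′=du.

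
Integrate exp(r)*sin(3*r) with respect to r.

exp(r)*sin(3*r)/10 - 3*exp(r)*cos(3*r)/10 + C

Let I denote the integral. Integrate by parts with u = sin(3*r), dv = exp(r) dr, so v = exp(r): I = exp(r)*sin(3*r) − 3·∫ exp(r)*cos(3*r) dr.
Apply parts again with u = cos(3*r), dv = exp(r) dr: ∫ exp(r)*cos(3*r) dr = exp(r)*cos(3*r) + 3·I. Substituting back brings back I: I = exp(r)*sin(3*r) - 3*exp(r)*cos(3*r) − 9·I.
Solving for I: (1 + 9)·I equals the remaining terms, so I = (1/10)·(exp(r)*sin(3*r) - 3*exp(r)*cos(3*r)).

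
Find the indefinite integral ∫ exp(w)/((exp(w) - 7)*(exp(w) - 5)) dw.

log(exp(w) - 7)/2 - log(exp(w) - 5)/2 + C

Let u = e^w, du = e^w dw.
The integral becomes ∫ du/((u-5)(u-7)); decompose into partial fractions.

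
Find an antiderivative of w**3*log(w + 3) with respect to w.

Use integration by parts with u = log(w + 3), dv = w**3 dw.
Then du = 1/(w + 3) dw and v = w**4/4.

w**4*log(w + 3)/4 - w**4/16 + w**3/4 - 9*w**2/8 + 27*w/4 - 81*log(w + 3)/4 + C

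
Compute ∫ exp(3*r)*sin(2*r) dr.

Let I denote the integral. Integrate by parts with u = sin(2*r), dv = exp(3*r) dr, so v = exp(3*r)/3: I = exp(3*r)*sin(2*r)/3 − (2/3)·∫ exp(3*r)*cos(2*r) dr.
Apply parts again with u = cos(2*r), dv = exp(3*r) dr: ∫ exp(3*r)*cos(2*r) dr = exp(3*r)*cos(2*r)/3 + (2/3)·I. Substituting back brings back I: I = exp(3*r)*sin(2*r)/3 - 2*exp(3*r)*cos(2*r)/9 − (4/9)·I.
Solving for I: (1 + 4/9)·I equals the remaining terms, so I = (9/13)·(exp(3*r)*sin(2*r)/3 - 2*exp(3*r)*cos(2*r)/9).

3*exp(3*r)*sin(2*r)/13 - 2*exp(3*r)*cos(2*r)/13 + C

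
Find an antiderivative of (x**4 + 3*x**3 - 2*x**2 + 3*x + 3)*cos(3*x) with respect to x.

Use integration by parts with u = x**4 + 3*x**3 - 2*x**2 + 3*x + 3, dv = cos(3*x) dx, so v = sin(3*x)/3.
Apply parts 4 times (tabular method): alternate signs, differentiate u down to 0, integrate dv up.

x**4*sin(3*x)/3 + x**3*sin(3*x) + 4*x**3*cos(3*x)/9 - 10*x**2*sin(3*x)/9 + x**2*cos(3*x) + x*sin(3*x)/3 - 20*x*cos(3*x)/27 + 101*sin(3*x)/81 + cos(3*x)/9 + C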